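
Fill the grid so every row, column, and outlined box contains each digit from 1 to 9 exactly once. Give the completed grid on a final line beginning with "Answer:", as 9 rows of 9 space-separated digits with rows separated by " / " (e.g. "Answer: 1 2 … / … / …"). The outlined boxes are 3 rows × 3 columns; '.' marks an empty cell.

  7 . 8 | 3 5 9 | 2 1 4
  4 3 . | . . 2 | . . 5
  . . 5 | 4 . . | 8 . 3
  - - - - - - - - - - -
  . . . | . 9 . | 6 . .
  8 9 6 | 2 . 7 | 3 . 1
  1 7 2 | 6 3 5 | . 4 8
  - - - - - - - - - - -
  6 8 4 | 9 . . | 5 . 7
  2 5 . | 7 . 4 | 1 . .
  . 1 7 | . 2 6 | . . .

Step 1. [r3c6∈{1}] r3c6 has the single candidate 1, so r3c6=1.
Step 2. [r9c9∈{9}] r9c9's peers cover all but 9. So r9c9=9.
Step 3. [r4c8∈{2,5,7}] row 4 places 7 nowhere but r4c8 ⇒ r4c8=7.
Step 4. [r2c4∈{8}] r2c4 has the single candidate 8 ⇒ r2c4=8.
Step 5. [r9c1∈{3}] r9c1's peers cover all but 3 ⇒ r9c1=3.
Step 6. [r8c8∈{3,6,8}] in row 8, 3 fits only at r8c8 ⇒ r8c8=3.
Step 7. [r3c5∈{6,7}] r3c5 is the only open cell in row 3 admitting 7. So r3c5=7.
Step 8. [r3c1∈{9}] r3c1 has the single candidate 9. So r3c1=9.
Step 9. [r2c8∈{6,9}] across col 8, 9 lands solely at r2c8 ⇒ r2c8=9.
Step 10. [r3c2∈{2,6}] row 3 places 2 nowhere but r3c2. So r3c2=2.
Step 11. [r8c9∈{6}] r8c9 is down to just 6, so r8c9=6.
Step 12. [r5c8∈{5}] r5c8's peers cover all but 5 ⇒ r5c8=5.
Step 13. [r4c4∈{1}] r4c4 has the single candidate 1. So r4c4=1.
Step 14. [r8c3∈{9}] r8c3's peers cover all but 9. So r8c3=9.
Step 15. [r4c6∈{8}] r4c6 has the single candidate 8. So r4c6=8.
Step 16. [r9c7∈{4}] r9c7 has the single candidate 4, so r9c7=4.
Step 17. [r2c7∈{7}] r2c7 has the single candidate 7. So r2c7=7.
Step 18. [r9c8∈{8}] r9c8's peers cover all but 8. So r9c8=8.
Step 19. [r7c5∈{1}] r7c5 is down to just 1. So r7c5=1.
Step 20. [r6c7∈{9}] r6c7's peers cover all but 9. So r6c7=9.
Step 21. [r7c8∈{2}] nothing but 2 survives at r7c8. So r7c8=2.
Step 22. [r4c9∈{2}] only 2 remains possible at r4c9, so r4c9=2.
Step 23. [r4c2∈{4}] only 4 remains possible at r4c2 ⇒ r4c2=4.
Step 24. [r5c5∈{4}] nothing but 4 survives at r5c5 ⇒ r5c5=4.
Step 25. [r4c1∈{5}] r4c1's peers cover all but 5. So r4c1=5.
Step 26. [r2c3∈{1}] only 1 remains possible at r2c3 ⇒ r2c3=1.
Step 27. [r4c3∈{3}] r4c3 has the single candidate 3. So r4c3=3.
Step 28. [r9c4∈{5}] only 5 remains possible at r9c4 ⇒ r9c4=5.
Step 29. [r2c5∈{6}] r2c5 is down to just 6. So r2c5=6.
Step 30. [r1c2∈{6}] r1c2's peers cover all but 6, so r1c2=6.
Step 31. [r3c8∈{6}] r3c8 is down to just 6 ⇒ r3c8=6.
Step 32. [r8c5∈{8}] r8c5 is down to just 8 ⇒ r8c5=8.
Step 33. [r7c6∈{3}] r7c6's peers cover all but 3, so r7c6=3.

Answer: 7 6 8 3 5 9 2 1 4 / 4 3 1 8 6 2 7 9 5 / 9 2 5 4 7 1 8 6 3 / 5 4 3 1 9 8 6 7 2 / 8 9 6 2 4 7 3 5 1 / 1 7 2 6 3 5 9 4 8 / 6 8 4 9 1 3 5 2 7 / 2 5 9 7 8 4 1 3 6 / 3 1 7 5 2 6 4 8 9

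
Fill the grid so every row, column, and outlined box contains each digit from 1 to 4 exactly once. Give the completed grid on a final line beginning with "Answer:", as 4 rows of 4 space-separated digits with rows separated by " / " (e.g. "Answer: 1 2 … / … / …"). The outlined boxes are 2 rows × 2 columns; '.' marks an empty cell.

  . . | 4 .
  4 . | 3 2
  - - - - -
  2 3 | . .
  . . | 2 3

Step 1. [r2c2∈{1}] r2c2 has the single candidate 1 ⇒ r2c2=1.
Step 2. [r3c3∈{1}] only 1 remains possible at r3c3. So r3c3=1.
Step 3. [r1c1∈{3}] r1c1 has the single candidate 3, so r1c1=3.
Step 4. [r4c1∈{1}] only 1 remains possible at r4c1. So r4c1=1.
Step 5. [r3c4∈{4}] r3c4 has the single candidate 4, so r3c4=4.
Step 6. [r1c4∈{1}] r1c4 has the single candidate 1 ⇒ r1c4=1.
Step 7. [r1c2∈{2}] r1c2 has the single candidate 2, so r1c2=2.
Step 8. [r4c2∈{4}] only 4 remains possible at r4c2, so r4c2=4.

Answer: 3 2 4 1 / 4 1 3 2 / 2 3 1 4 / 1 4 2 3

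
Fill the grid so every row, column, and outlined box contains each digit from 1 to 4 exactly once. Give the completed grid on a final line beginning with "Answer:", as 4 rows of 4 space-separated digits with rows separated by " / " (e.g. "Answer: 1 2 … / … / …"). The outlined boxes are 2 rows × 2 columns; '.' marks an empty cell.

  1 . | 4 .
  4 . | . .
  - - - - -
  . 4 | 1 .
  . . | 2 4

Step 1. [r2c3∈{3}] r2c3 has the single candidate 3. So r2c3=3.
Step 2. [r1c4∈{2}] r1c4 is down to just 2, so r1c4=2.
Step 3. [r4c1∈{3}] r4c1 has the single candidate 3 ⇒ r4c1=3.
Step 4. [r4c2∈{1}] nothing but 1 survives at r4c2, so r4c2=1.
Step 5. [r1c2∈{3}] r1c2's peers cover all but 3. So r1c2=3.
Step 6. [r3c1∈{2}] only 2 remains possible at r3c1, so r3c1=2.
Step 7. [r3c4∈{3}] r3c4 is down to just 3. So r3c4=3.
Step 8. [r2c2∈{2}] r2c2 is down to just 2. So r2c2=2.
Step 9. [r2c4∈{1}] only 1 remains possible at r2c4 ⇒ r2c4=1.

Answer: 1 3 4 2 / 4 2 3 1 / 2 4 1 3 / 3 1 2 4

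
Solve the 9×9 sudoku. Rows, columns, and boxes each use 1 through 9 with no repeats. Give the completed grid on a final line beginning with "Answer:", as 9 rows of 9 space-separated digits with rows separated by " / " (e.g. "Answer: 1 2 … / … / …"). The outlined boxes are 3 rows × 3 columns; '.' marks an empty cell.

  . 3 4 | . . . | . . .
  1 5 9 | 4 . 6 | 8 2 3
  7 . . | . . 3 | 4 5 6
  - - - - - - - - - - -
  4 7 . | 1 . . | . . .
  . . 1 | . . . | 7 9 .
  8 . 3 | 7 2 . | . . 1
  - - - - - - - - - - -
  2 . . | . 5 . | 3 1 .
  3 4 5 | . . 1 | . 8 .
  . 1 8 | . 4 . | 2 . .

Step 1. [r1c6∈{2,5,7,8,9}] col 6 places 2 nowhere but r1c6 ⇒ r1c6=2.
Step 2. [r9c1∈{6,9}] across col 1, 9 lands solely at r9c1 ⇒ r9c1=9.
Step 3. [r5c1∈{5,6}] in col 1, 5 fits only at r5c1, so r5c1=5.
Step 4. [r9c6∈{7}] r9c6 has the single candidate 7. So r9c6=7.
Step 5. [r7c2∈{6}] nothing but 6 survives at r7c2 ⇒ r7c2=6.
Step 6. [r4c3∈{2,6}] in col 3, 6 fits only at r4c3 ⇒ r4c3=6.
Step 7. [r6c8∈{4,6}] r6c8 is the only open cell in col 8 admitting 4. So r6c8=4.
Step 8. [r8c9∈{7,9}] across row 8, 7 lands solely at r8c9 ⇒ r8c9=7.
Step 9. [r1c9∈{9}] r1c9 has the single candidate 9, so r1c9=9.
Step 10. [r4c7∈{5}] only 5 remains possible at r4c7. So r4c7=5.
Step 11. [r3c5∈{1,8,9}] across row 3, 1 lands solely at r3c5, so r3c5=1.
Step 12. [r8c7∈{6,9}] across col 7, 9 lands solely at r8c7. So r8c7=9.
Step 13. [r4c5∈{3,8,9}] col 5 places 9 nowhere but r4c5, so r4c5=9.
Step 14. [r4c6∈{8}] r4c6 is down to just 8. So r4c6=8.
Step 15. [r7c4∈{8,9}] 8 has one home in row 7: r7c4, so r7c4=8.
Step 16. [r8c5∈{6}] only 6 remains possible at r8c5. So r8c5=6.
Step 17. [r5c2∈{2}] r5c2 is down to just 2, so r5c2=2.
Step 18. [r1c8∈{7}] nothing but 7 survives at r1c8. So r1c8=7.
Step 19. [r5c4∈{3,6}] r5c4 is the only open cell in row 5 admitting 6. So r5c4=6.
Step 20. [r6c2∈{9}] only 9 remains possible at r6c2, so r6c2=9.
Step 21. [r2c5∈{7}] r2c5 is down to just 7. So r2c5=7.
Step 22. [r4c9∈{2}] r4c9's peers cover all but 2. So r4c9=2.
Step 23. [r1c7∈{1}] r1c7's peers cover all but 1 ⇒ r1c7=1.
Step 24. [r9c4∈{3}] r9c4 has the single candidate 3 ⇒ r9c4=3.
Step 25. [r7c3∈{7}] r7c3 is down to just 7 ⇒ r7c3=7.
Step 26. [r3c2∈{8}] r3c2's peers cover all but 8 ⇒ r3c2=8.
Step 27. [r1c1∈{6}] r1c1 has the single candidate 6. So r1c1=6.
Step 28. [r5c9∈{8}] r5c9 is down to just 8. So r5c9=8.
Step 29. [r3c3∈{2}] nothing but 2 survives at r3c3, so r3c3=2.
Step 30. [r1c5∈{8}] nothing but 8 survives at r1c5, so r1c5=8.
Step 31. [r5c5∈{3}] r5c5 is down to just 3, so r5c5=3.
Step 32. [r4c8∈{3}] r4c8's peers cover all but 3. So r4c8=3.
Step 33. [r9c8∈{6}] r9c8's peers cover all but 6 ⇒ r9c8=6.
Step 34. [r7c9∈{4}] only 4 remains possible at r7c9 ⇒ r7c9=4.
Step 35. [r5c6∈{4}] r5c6 is down to just 4 ⇒ r5c6=4.
Step 36. [r1c4∈{5}] only 5 remains possible at r1c4, so r1c4=5.
Step 37. [r6c6∈{5}] nothing but 5 survives at r6c6, so r6c6=5.
Step 38. [r8c4∈{2}] r8c4 is down to just 2, so r8c4=2.
Step 39. [r9c9∈{5}] r9c9 has the single candidate 5, so r9c9=5.
Step 40. [r7c6∈{9}] r7c6 has the single candidate 9 ⇒ r7c6=9.
Step 41. [r6c7∈{6}] r6c7's peers cover all but 6, so r6c7=6.
Step 42. [r3c4∈{9}] nothing but 9 survives at r3c4 ⇒ r3c4=9.

Answer: 6 3 4 5 8 2 1 7 9 / 1 5 9 4 7 6 8 2 3 / 7 8 2 9 1 3 4 5 6 / 4 7 6 1 9 8 5 3 2 / 5 2 1 6 3 4 7 9 8 / 8 9 3 7 2 5 6 4 1 / 2 6 7 8 5 9 3 1 4 / 3 4 5 2 6 1 9 8 7 / 9 1 8 3 4 7 2 6 5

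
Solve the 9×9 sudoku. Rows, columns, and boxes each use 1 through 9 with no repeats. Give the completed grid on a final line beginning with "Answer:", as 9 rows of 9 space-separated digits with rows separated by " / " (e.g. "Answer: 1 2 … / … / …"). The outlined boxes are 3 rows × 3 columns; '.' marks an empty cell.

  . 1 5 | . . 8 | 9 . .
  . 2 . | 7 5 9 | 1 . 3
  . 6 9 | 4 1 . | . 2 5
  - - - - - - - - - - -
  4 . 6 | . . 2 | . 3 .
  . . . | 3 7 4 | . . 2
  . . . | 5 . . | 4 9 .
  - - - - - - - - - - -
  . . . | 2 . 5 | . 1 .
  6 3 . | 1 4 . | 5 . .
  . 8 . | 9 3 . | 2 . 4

Step 1. [r2c8∈{4,6,8}] row 2 places 6 nowhere but r2c8 ⇒ r2c8=6.
Step 2. [r9c8∈{7}] only 7 remains possible at r9c8. So r9c8=7.
Step 3. [r6c1∈{1,2,3,7,8}] across col 1, 2 lands solely at r6c1, so r6c1=2.
Step 4. [r3c7∈{7,8}] 8 has one home in box 3: r3c7, so r3c7=8.
Step 5. [r4c2∈{5,7,9}] row 4 places 5 nowhere but r4c2, so r4c2=5.
Step 6. [r7c5∈{6,8}] in box 8, 8 fits only at r7c5, so r7c5=8.
Step 7. [r6c5∈{6}] r6c5's peers cover all but 6, so r6c5=6.
Step 8. [r9c3∈{1}] r9c3 is down to just 1. So r9c3=1.
Step 9. [r5c3∈{8}] r5c3 is down to just 8, so r5c3=8.
Step 10. [r6c9∈{1,7,8}] 8 has one home in row 6: r6c9 ⇒ r6c9=8.
Step 11. [r7c2∈{4,7,9}] r7c2 is the only open cell in col 2 admitting 4. So r7c2=4.
Step 12. [r3c1∈{3,7}] 7 has one home in row 3: r3c1 ⇒ r3c1=7.
Step 13. [r7c1∈{9}] r7c1 has the single candidate 9 ⇒ r7c1=9.
Step 14. [r7c3∈{7}] r7c3 has the single candidate 7 ⇒ r7c3=7.
Step 15. [r7c9∈{6}] nothing but 6 survives at r7c9, so r7c9=6.
Step 16. [r4c7∈{7}] r4c7's peers cover all but 7 ⇒ r4c7=7.
Step 17. [r7c7∈{3}] r7c7's peers cover all but 3. So r7c7=3.
Step 18. [r1c8∈{4}] nothing but 4 survives at r1c8, so r1c8=4.
Step 19. [r5c7∈{6}] r5c7's peers cover all but 6 ⇒ r5c7=6.
Step 20. [r9c6∈{6}] only 6 remains possible at r9c6. So r9c6=6.
Step 21. [r1c5∈{2}] r1c5 is down to just 2, so r1c5=2.
Step 22. [r8c3∈{2}] r8c3's peers cover all but 2, so r8c3=2.
Step 23. [r3c6∈{3}] r3c6 is down to just 3, so r3c6=3.
Step 24. [r2c1∈{8}] r2c1 has the single candidate 8 ⇒ r2c1=8.
Step 25. [r8c9∈{9}] only 9 remains possible at r8c9 ⇒ r8c9=9.
Step 26. [r1c9∈{7}] nothing but 7 survives at r1c9. So r1c9=7.
Step 27. [r6c3∈{3}] r6c3 has the single candidate 3 ⇒ r6c3=3.
Step 28. [r4c5∈{9}] nothing but 9 survives at r4c5. So r4c5=9.
Step 29. [r6c6∈{1}] only 1 remains possible at r6c6 ⇒ r6c6=1.
Step 30. [r5c8∈{5}] r5c8 has the single candidate 5. So r5c8=5.
Step 31. [r1c4∈{6}] r1c4 is down to just 6. So r1c4=6.
Step 32. [r2c3∈{4}] only 4 remains possible at r2c3. So r2c3=4.
Step 33. [r5c2∈{9}] only 9 remains possible at r5c2. So r5c2=9.
Step 34. [r9c1∈{5}] r9c1's peers cover all but 5 ⇒ r9c1=5.
Step 35. [r5c1∈{1}] only 1 remains possible at r5c1. So r5c1=1.
Step 36. [r8c8∈{8}] r8c8's peers cover all but 8. So r8c8=8.
Step 37. [r1c1∈{3}] only 3 remains possible at r1c1. So r1c1=3.
Step 38. [r6c2∈{7}] r6c2 has the single candidate 7, so r6c2=7.
Step 39. [r4c4∈{8}] nothing but 8 survives at r4c4 ⇒ r4c4=8.
Step 40. [r8c6∈{7}] r8c6 has the single candidate 7. So r8c6=7.
Step 41. [r4c9∈{1}] r4c9 is down to just 1, so r4c9=1.

Answer: 3 1 5 6 2 8 9 4 7 / 8 2 4 7 5 9 1 6 3 / 7 6 9 4 1 3 8 2 5 / 4 5 6 8 9 2 7 3 1 / 1 9 8 3 7 4 6 5 2 / 2 7 3 5 6 1 4 9 8 / 9 4 7 2 8 5 3 1 6 / 6 3 2 1 4 7 5 8 9 / 5 8 1 9 3 6 2 7 4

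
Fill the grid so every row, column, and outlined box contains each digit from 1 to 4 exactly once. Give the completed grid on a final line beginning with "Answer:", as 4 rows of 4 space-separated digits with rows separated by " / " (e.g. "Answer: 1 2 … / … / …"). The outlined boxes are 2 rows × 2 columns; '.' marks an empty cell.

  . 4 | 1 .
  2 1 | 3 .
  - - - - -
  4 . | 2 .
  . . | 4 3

Step 1. [r3c2∈{3}] r3c2's peers cover all but 3 ⇒ r3c2=3.
Step 2. [r1c1∈{3}] nothing but 3 survives at r1c1, so r1c1=3.
Step 3. [r2c4∈{4}] r2c4 has the single candidate 4 ⇒ r2c4=4.
Step 4. [r4c2∈{2}] r4c2 is down to just 2. So r4c2=2.
Step 5. [r4c1∈{1}] r4c1 is down to just 1 ⇒ r4c1=1.
Step 6. [r3c4∈{1}] r3c4 has the single candidate 1, so r3c4=1.
Step 7. [r1c4∈{2}] nothing but 2 survives at r1c4, so r1c4=2.

Answer: 3 4 1 2 / 2 1 3 4 / 4 3 2 1 / 1 2 4 3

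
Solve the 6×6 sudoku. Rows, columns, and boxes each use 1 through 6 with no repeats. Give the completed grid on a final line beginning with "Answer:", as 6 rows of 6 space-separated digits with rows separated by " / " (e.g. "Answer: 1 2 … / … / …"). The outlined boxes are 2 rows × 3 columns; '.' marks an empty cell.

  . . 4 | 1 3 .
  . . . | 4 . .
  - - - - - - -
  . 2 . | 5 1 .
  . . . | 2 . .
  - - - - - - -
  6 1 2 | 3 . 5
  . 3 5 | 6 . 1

Step 1. [r4c2∈{4,5,6}] in col 2, 4 fits only at r4c2, so r4c2=4.
Step 2. [r3c1∈{3}] nothing but 3 survives at r3c1, so r3c1=3.
Step 3. [r2c5∈{2,5,6}] 5 has one home in col 5: r2c5, so r2c5=5.
Step 4. [r3c3∈{6}] only 6 remains possible at r3c3 ⇒ r3c3=6.
Step 5. [r4c3∈{1}] r4c3 has the single candidate 1, so r4c3=1.
Step 6. [r1c2∈{5,6}] across col 2, 5 lands solely at r1c2, so r1c2=5.
Step 7. [r1c6∈{2,6}] row 1 places 6 nowhere but r1c6 ⇒ r1c6=6.
Step 8. [r2c6∈{2}] r2c6 has the single candidate 2 ⇒ r2c6=2.
Step 9. [r5c5∈{4}] nothing but 4 survives at r5c5, so r5c5=4.
Step 10. [r4c1∈{5}] r4c1 is down to just 5 ⇒ r4c1=5.
Step 11. [r2c3∈{3}] nothing but 3 survives at r2c3 ⇒ r2c3=3.
Step 12. [r6c1∈{4}] r6c1's peers cover all but 4 ⇒ r6c1=4.
Step 13. [r6c5∈{2}] r6c5's peers cover all but 2 ⇒ r6c5=2.
Step 14. [r4c5∈{6}] r4c5 is down to just 6. So r4c5=6.
Step 15. [r3c6∈{4}] nothing but 4 survives at r3c6. So r3c6=4.
Step 16. [r2c1∈{1}] r2c1's peers cover all but 1 ⇒ r2c1=1.
Step 17. [r2c2∈{6}] r2c2's peers cover all but 6. So r2c2=6.
Step 18. [r4c6∈{3}] r4c6's peers cover all but 3 ⇒ r4c6=3.
Step 19. [r1c1∈{2}] r1c1 is down to just 2 ⇒ r1c1=2.

Answer: 2 5 4 1 3 6 / 1 6 3 4 5 2 / 3 2 6 5 1 4 / 5 4 1 2 6 3 / 6 1 2 3 4 5 / 4 3 5 6 2 1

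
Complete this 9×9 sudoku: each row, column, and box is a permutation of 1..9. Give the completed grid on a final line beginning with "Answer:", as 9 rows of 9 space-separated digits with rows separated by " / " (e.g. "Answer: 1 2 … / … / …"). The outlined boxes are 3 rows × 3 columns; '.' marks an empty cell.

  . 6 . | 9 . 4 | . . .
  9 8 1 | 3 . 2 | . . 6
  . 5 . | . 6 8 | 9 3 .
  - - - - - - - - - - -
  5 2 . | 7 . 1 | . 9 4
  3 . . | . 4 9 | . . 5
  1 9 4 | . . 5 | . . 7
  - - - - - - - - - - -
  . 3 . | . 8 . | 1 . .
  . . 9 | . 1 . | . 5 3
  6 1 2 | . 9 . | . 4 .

Step 1. [r2c8∈{7}] nothing but 7 survives at r2c8 ⇒ r2c8=7.
Step 2. [r6c5∈{2,3}] col 5 places 2 nowhere but r6c5, so r6c5=2.
Step 3. [r3c3∈{7}] r3c3's peers cover all but 7. So r3c3=7.
Step 4. [r5c8∈{1,2,6,8}] across row 5, 1 lands solely at r5c8 ⇒ r5c8=1.
Step 5. [r8c2∈{4,7}] col 2 places 4 nowhere but r8c2, so r8c2=4.
Step 6. [r5c7∈{2,6,8}] in row 5, 2 fits only at r5c7, so r5c7=2.
Step 7. [r7c4∈{2,4,5,6}] r7c4 is the only open cell in row 7 admitting 4 ⇒ r7c4=4.
Step 8. [r1c1∈{2}] r1c1 is down to just 2, so r1c1=2.
Step 9. [r1c8∈{8}] r1c8 has the single candidate 8, so r1c8=8.
Step 10. [r6c8∈{6}] r6c8's peers cover all but 6 ⇒ r6c8=6.
Step 11. [r8c7∈{6,7,8}] in col 7, 6 fits only at r8c7. So r8c7=6.
Step 12. [r8c6∈{7}] r8c6 has the single candidate 7. So r8c6=7.
Step 13. [r1c7∈{5}] nothing but 5 survives at r1c7, so r1c7=5.
Step 14. [r6c4∈{8}] r6c4's peers cover all but 8, so r6c4=8.
Step 15. [r4c7∈{3,8}] in box 6, 8 fits only at r4c7. So r4c7=8.
Step 16. [r3c9∈{1,2}] r3c9 is the only open cell in row 3 admitting 2, so r3c9=2.
Step 17. [r5c4∈{6}] r5c4's peers cover all but 6, so r5c4=6.
Step 18. [r1c3∈{3}] only 3 remains possible at r1c3 ⇒ r1c3=3.
Step 19. [r2c7∈{4}] only 4 remains possible at r2c7 ⇒ r2c7=4.
Step 20. [r7c1∈{7}] r7c1's peers cover all but 7 ⇒ r7c1=7.
Step 21. [r8c1∈{8}] r8c1 has the single candidate 8 ⇒ r8c1=8.
Step 22. [r5c2∈{7}] r5c2 is down to just 7. So r5c2=7.
Step 23. [r2c5∈{5}] nothing but 5 survives at r2c5 ⇒ r2c5=5.
Step 24. [r8c4∈{2}] r8c4 is down to just 2. So r8c4=2.
Step 25. [r7c3∈{5}] r7c3's peers cover all but 5. So r7c3=5.
Step 26. [r4c5∈{3}] r4c5 is down to just 3. So r4c5=3.
Step 27. [r7c6∈{6}] r7c6 has the single candidate 6, so r7c6=6.
Step 28. [r1c9∈{1}] nothing but 1 survives at r1c9, so r1c9=1.
Step 29. [r3c1∈{4}] r3c1's peers cover all but 4, so r3c1=4.
Step 30. [r5c3∈{8}] r5c3 is down to just 8, so r5c3=8.
Step 31. [r9c4∈{5}] r9c4 has the single candidate 5, so r9c4=5.
Step 32. [r7c8∈{2}] r7c8's peers cover all but 2 ⇒ r7c8=2.
Step 33. [r3c4∈{1}] only 1 remains possible at r3c4. So r3c4=1.
Step 34. [r1c5∈{7}] nothing but 7 survives at r1c5 ⇒ r1c5=7.
Step 35. [r9c6∈{3}] r9c6 is down to just 3 ⇒ r9c6=3.
Step 36. [r7c9∈{9}] only 9 remains possible at r7c9, so r7c9=9.
Step 37. [r9c9∈{8}] r9c9's peers cover all but 8. So r9c9=8.
Step 38. [r4c3∈{6}] only 6 remains possible at r4c3 ⇒ r4c3=6.
Step 39. [r9c7∈{7}] only 7 remains possible at r9c7, so r9c7=7.
Step 40. [r6c7∈{3}] nothing but 3 survives at r6c7. So r6c7=3.

Answer: 2 6 3 9 7 4 5 8 1 / 9 8 1 3 5 2 4 7 6 / 4 5 7 1 6 8 9 3 2 / 5 2 6 7 3 1 8 9 4 / 3 7 8 6 4 9 2 1 5 / 1 9 4 8 2 5 3 6 7 / 7 3 5 4 8 6 1 2 9 / 8 4 9 2 1 7 6 5 3 / 6 1 2 5 9 3 7 4 8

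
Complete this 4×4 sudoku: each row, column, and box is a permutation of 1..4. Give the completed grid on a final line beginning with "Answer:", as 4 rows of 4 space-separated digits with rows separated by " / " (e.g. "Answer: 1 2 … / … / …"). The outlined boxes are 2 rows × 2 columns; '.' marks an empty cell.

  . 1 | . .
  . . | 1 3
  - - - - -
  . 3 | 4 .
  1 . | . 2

Step 1. [r2c2∈{2,4}] across col 2, 2 lands solely at r2c2 ⇒ r2c2=2.
Step 2. [r1c4∈{4}] nothing but 4 survives at r1c4. So r1c4=4.
Step 3. [r2c1∈{4}] only 4 remains possible at r2c1 ⇒ r2c1=4.
Step 4. [r1c3∈{2}] r1c3 is down to just 2. So r1c3=2.
Step 5. [r4c2∈{4}] r4c2 is down to just 4 ⇒ r4c2=4.
Step 6. [r1c1∈{3}] nothing but 3 survives at r1c1 ⇒ r1c1=3.
Step 7. [r3c1∈{2}] r3c1 has the single candidate 2 ⇒ r3c1=2.
Step 8. [r3c4∈{1}] only 1 remains possible at r3c4. So r3c4=1.
Step 9. [r4c3∈{3}] nothing but 3 survives at r4c3. So r4c3=3.

Answer: 3 1 2 4 / 4 2 1 3 / 2 3 4 1 / 1 4 3 2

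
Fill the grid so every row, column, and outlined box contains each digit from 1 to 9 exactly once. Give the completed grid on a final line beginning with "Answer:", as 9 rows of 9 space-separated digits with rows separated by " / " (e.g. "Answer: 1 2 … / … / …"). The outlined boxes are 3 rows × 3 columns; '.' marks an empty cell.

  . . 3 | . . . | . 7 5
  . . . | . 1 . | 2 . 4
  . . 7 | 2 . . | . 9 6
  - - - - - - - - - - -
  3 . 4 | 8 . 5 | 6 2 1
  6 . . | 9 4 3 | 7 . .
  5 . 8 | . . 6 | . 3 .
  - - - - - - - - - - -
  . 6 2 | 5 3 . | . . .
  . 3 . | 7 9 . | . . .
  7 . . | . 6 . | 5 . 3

Step 1. [r2c8∈{8}] r2c8 is down to just 8 ⇒ r2c8=8.
Step 2. [r2c1∈{9}] r2c1 has the single candidate 9 ⇒ r2c1=9.
Step 3. [r1c5∈{8}] r1c5 has the single candidate 8 ⇒ r1c5=8.
Step 4. [r3c6∈{4}] nothing but 4 survives at r3c6, so r3c6=4.
Step 5. [r1c7∈{1}] r1c7 is down to just 1. So r1c7=1.
Step 6. [r5c3∈{1}] r5c3 is down to just 1 ⇒ r5c3=1.
Step 7. [r9c6∈{1,2,8}] across row 9, 2 lands solely at r9c6, so r9c6=2.
Step 8. [r9c2∈{1,4,8,9}] 8 has one home in row 9: r9c2. So r9c2=8.
Step 9. [r6c9∈{9}] r6c9's peers cover all but 9. So r6c9=9.
Step 10. [r2c2∈{5}] r2c2's peers cover all but 5. So r2c2=5.
Step 11. [r7c7∈{4,8,9}] r7c7 is the only open cell in row 7 admitting 9, so r7c7=9.
Step 12. [r8c7∈{4,8}] 8 has one home in col 7: r8c7 ⇒ r8c7=8.
Step 13. [r8c6∈{1}] r8c6's peers cover all but 1, so r8c6=1.
Step 14. [r8c1∈{4}] r8c1's peers cover all but 4, so r8c1=4.
Step 15. [r7c8∈{1,4}] r7c8 is the only open cell in row 7 admitting 4 ⇒ r7c8=4.
Step 16. [r6c5∈{2,7}] 2 has one home in col 5: r6c5 ⇒ r6c5=2.
Step 17. [r2c4∈{3,6}] in row 2, 3 fits only at r2c4, so r2c4=3.
Step 18. [r4c5∈{7}] r4c5's peers cover all but 7. So r4c5=7.
Step 19. [r1c2∈{2,4}] row 1 places 4 nowhere but r1c2, so r1c2=4.
Step 20. [r7c1∈{1}] only 1 remains possible at r7c1, so r7c1=1.
Step 21. [r2c6∈{7}] nothing but 7 survives at r2c6, so r2c6=7.
Step 22. [r1c6∈{9}] nothing but 9 survives at r1c6 ⇒ r1c6=9.
Step 23. [r9c3∈{9}] r9c3's peers cover all but 9, so r9c3=9.
Step 24. [r7c6∈{8}] r7c6 is down to just 8 ⇒ r7c6=8.
Step 25. [r8c9∈{2}] only 2 remains possible at r8c9, so r8c9=2.
Step 26. [r4c2∈{9}] r4c2 has the single candidate 9 ⇒ r4c2=9.
Step 27. [r5c8∈{5}] r5c8's peers cover all but 5 ⇒ r5c8=5.
Step 28. [r1c1∈{2}] r1c1's peers cover all but 2. So r1c1=2.
Step 29. [r8c8∈{6}] r8c8's peers cover all but 6, so r8c8=6.
Step 30. [r3c1∈{8}] r3c1 is down to just 8, so r3c1=8.
Step 31. [r2c3∈{6}] r2c3 is down to just 6 ⇒ r2c3=6.
Step 32. [r6c7∈{4}] only 4 remains possible at r6c7 ⇒ r6c7=4.
Step 33. [r7c9∈{7}] r7c9's peers cover all but 7. So r7c9=7.
Step 34. [r5c9∈{8}] r5c9 is down to just 8. So r5c9=8.
Step 35. [r9c4∈{4}] nothing but 4 survives at r9c4 ⇒ r9c4=4.
Step 36. [r8c3∈{5}] r8c3's peers cover all but 5 ⇒ r8c3=5.
Step 37. [r3c2∈{1}] nothing but 1 survives at r3c2. So r3c2=1.
Step 38. [r3c5∈{5}] nothing but 5 survives at r3c5, so r3c5=5.
Step 39. [r6c4∈{1}] only 1 remains possible at r6c4 ⇒ r6c4=1.
Step 40. [r5c2∈{2}] r5c2 is down to just 2 ⇒ r5c2=2.
Step 41. [r6c2∈{7}] only 7 remains possible at r6c2, so r6c2=7.
Step 42. [r1c4∈{6}] r1c4 is down to just 6. So r1c4=6.
Step 43. [r9c8∈{1}] only 1 remains possible at r9c8. So r9c8=1.
Step 44. [r3c7∈{3}] nothing but 3 survives at r3c7, so r3c7=3.

Answer: 2 4 3 6 8 9 1 7 5 / 9 5 6 3 1 7 2 8 4 / 8 1 7 2 5 4 3 9 6 / 3 9 4 8 7 5 6 2 1 / 6 2 1 9 4 3 7 5 8 / 5 7 8 1 2 6 4 3 9 / 1 6 2 5 3 8 9 4 7 / 4 3 5 7 9 1 8 6 2 / 7 8 9 4 6 2 5 1 3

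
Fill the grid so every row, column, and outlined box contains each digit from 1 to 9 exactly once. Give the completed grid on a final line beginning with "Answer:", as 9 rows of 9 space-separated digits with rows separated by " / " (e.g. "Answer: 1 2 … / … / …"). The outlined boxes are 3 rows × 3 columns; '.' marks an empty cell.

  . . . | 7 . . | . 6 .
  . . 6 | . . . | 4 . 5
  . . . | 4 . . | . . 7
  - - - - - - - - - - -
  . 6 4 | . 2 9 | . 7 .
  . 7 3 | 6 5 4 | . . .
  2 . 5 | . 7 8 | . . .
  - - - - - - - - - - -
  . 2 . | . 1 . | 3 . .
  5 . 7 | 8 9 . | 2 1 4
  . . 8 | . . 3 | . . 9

Step 1. [r2c4∈{1,2,3,9}] col 4 places 9 nowhere but r2c4. So r2c4=9.
Step 2. [r7c1∈{4,6,9}] row 7 places 4 nowhere but r7c1, so r7c1=4.
Step 3. [r9c2∈{1}] only 1 remains possible at r9c2 ⇒ r9c2=1.
Step 4. [r6c2∈{9}] r6c2 has the single candidate 9 ⇒ r6c2=9.
Step 5. [r8c2∈{3}] only 3 remains possible at r8c2 ⇒ r8c2=3.
Step 6. [r2c2∈{8}] r2c2 has the single candidate 8. So r2c2=8.
Step 7. [r2c5∈{3}] nothing but 3 survives at r2c5 ⇒ r2c5=3.
Step 8. [r2c8∈{2}] only 2 remains possible at r2c8 ⇒ r2c8=2.
Step 9. [r1c5∈{8}] only 8 remains possible at r1c5, so r1c5=8.
Step 10. [r2c6∈{1}] only 1 remains possible at r2c6, so r2c6=1.
Step 11. [r9c8∈{5}] nothing but 5 survives at r9c8 ⇒ r9c8=5.
Step 12. [r8c6∈{6}] only 6 remains possible at r8c6 ⇒ r8c6=6.
Step 13. [r7c9∈{6,8}] row 7 places 6 nowhere but r7c9, so r7c9=6.
Step 14. [r7c8∈{8}] only 8 remains possible at r7c8. So r7c8=8.
Step 15. [r3c7∈{1,8,9}] in row 3, 8 fits only at r3c7. So r3c7=8.
Step 16. [r5c9∈{1,2,8}] in row 5, 2 fits only at r5c9 ⇒ r5c9=2.
Step 17. [r4c9∈{1,3,8}] in col 9, 8 fits only at r4c9, so r4c9=8.
Step 18. [r4c1∈{1}] r4c1 is down to just 1 ⇒ r4c1=1.
Step 19. [r5c7∈{1,9}] across row 5, 1 lands solely at r5c7, so r5c7=1.
Step 20. [r6c9∈{3}] nothing but 3 survives at r6c9. So r6c9=3.
Step 21. [r3c3∈{1,2,9}] across row 3, 1 lands solely at r3c3, so r3c3=1.
Step 22. [r1c7∈{9}] r1c7's peers cover all but 9 ⇒ r1c7=9.
Step 23. [r3c2∈{5}] r3c2's peers cover all but 5, so r3c2=5.
Step 24. [r1c6∈{2,5}] row 1 places 5 nowhere but r1c6. So r1c6=5.
Step 25. [r1c1∈{3}] nothing but 3 survives at r1c1, so r1c1=3.
Step 26. [r4c7∈{5}] nothing but 5 survives at r4c7. So r4c7=5.
Step 27. [r6c7∈{6}] only 6 remains possible at r6c7 ⇒ r6c7=6.
Step 28. [r9c1∈{6}] r9c1 is down to just 6. So r9c1=6.
Step 29. [r9c5∈{4}] nothing but 4 survives at r9c5. So r9c5=4.
Step 30. [r3c5∈{6}] r3c5 is down to just 6. So r3c5=6.
Step 31. [r7c4∈{5}] r7c4 has the single candidate 5, so r7c4=5.
Step 32. [r9c4∈{2}] r9c4 is down to just 2, so r9c4=2.
Step 33. [r1c3∈{2}] r1c3 has the single candidate 2. So r1c3=2.
Step 34. [r9c7∈{7}] r9c7 is down to just 7 ⇒ r9c7=7.
Step 35. [r7c3∈{9}] r7c3's peers cover all but 9. So r7c3=9.
Step 36. [r3c6∈{2}] only 2 remains possible at r3c6 ⇒ r3c6=2.
Step 37. [r1c9∈{1}] r1c9's peers cover all but 1 ⇒ r1c9=1.
Step 38. [r3c1∈{9}] r3c1's peers cover all but 9 ⇒ r3c1=9.
Step 39. [r1c2∈{4}] only 4 remains possible at r1c2. So r1c2=4.
Step 40. [r6c8∈{4}] r6c8 has the single candidate 4 ⇒ r6c8=4.
Step 41. [r7c6∈{7}] r7c6's peers cover all but 7, so r7c6=7.
Step 42. [r3c8∈{3}] r3c8's peers cover all but 3. So r3c8=3.
Step 43. [r4c4∈{3}] r4c4 is down to just 3 ⇒ r4c4=3.
Step 44. [r5c1∈{8}] r5c1 is down to just 8, so r5c1=8.
Step 45. [r5c8∈{9}] r5c8 has the single candidate 9, so r5c8=9.
Step 46. [r6c4∈{1}] r6c4's peers cover all but 1. So r6c4=1.
Step 47. [r2c1∈{7}] r2c1's peers cover all but 7 ⇒ r2c1=7.

Answer: 3 4 2 7 8 5 9 6 1 / 7 8 6 9 3 1 4 2 5 / 9 5 1 4 6 2 8 3 7 / 1 6 4 3 2 9 5 7 8 / 8 7 3 6 5 4 1 9 2 / 2 9 5 1 7 8 6 4 3 / 4 2 9 5 1 7 3 8 6 / 5 3 7 8 9 6 2 1 4 / 6 1 8 2 4 3 7 5 9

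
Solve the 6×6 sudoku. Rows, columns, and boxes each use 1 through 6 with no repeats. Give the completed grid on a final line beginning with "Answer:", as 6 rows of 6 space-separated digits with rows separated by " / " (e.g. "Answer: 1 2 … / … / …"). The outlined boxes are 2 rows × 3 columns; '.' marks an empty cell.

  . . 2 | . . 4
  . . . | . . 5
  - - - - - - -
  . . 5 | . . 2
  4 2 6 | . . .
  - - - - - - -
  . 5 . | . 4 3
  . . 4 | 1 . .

Step 1. [r2c3∈{1,3}] 3 has one home in col 3: r2c3. So r2c3=3.
Step 2. [r6c6∈{6}] r6c6 has the single candidate 6, so r6c6=6.
Step 3. [r5c1∈{1,2,6}] r5c1 is the only open cell in row 5 admitting 6 ⇒ r5c1=6.
Step 4. [r2c1∈{1}] r2c1 has the single candidate 1, so r2c1=1.
Step 5. [r1c5∈{1,3,6}] in row 1, 1 fits only at r1c5 ⇒ r1c5=1.
Step 6. [r3c1∈{3}] only 3 remains possible at r3c1, so r3c1=3.
Step 7. [r5c4∈{2}] r5c4 is down to just 2, so r5c4=2.
Step 8. [r2c4∈{6}] r2c4 is down to just 6 ⇒ r2c4=6.
Step 9. [r4c5∈{3,5}] in col 5, 3 fits only at r4c5. So r4c5=3.
Step 10. [r1c2∈{6}] r1c2 has the single candidate 6 ⇒ r1c2=6.
Step 11. [r3c2∈{1}] r3c2 is down to just 1. So r3c2=1.
Step 12. [r4c6∈{1}] r4c6 is down to just 1 ⇒ r4c6=1.
Step 13. [r6c1∈{2}] r6c1 has the single candidate 2, so r6c1=2.
Step 14. [r1c4∈{3}] nothing but 3 survives at r1c4, so r1c4=3.
Step 15. [r2c2∈{4}] r2c2 has the single candidate 4. So r2c2=4.
Step 16. [r1c1∈{5}] r1c1's peers cover all but 5. So r1c1=5.
Step 17. [r6c2∈{3}] only 3 remains possible at r6c2. So r6c2=3.
Step 18. [r3c4∈{4}] only 4 remains possible at r3c4, so r3c4=4.
Step 19. [r5c3∈{1}] r5c3's peers cover all but 1, so r5c3=1.
Step 20. [r2c5∈{2}] r2c5 has the single candidate 2, so r2c5=2.
Step 21. [r4c4∈{5}] only 5 remains possible at r4c4, so r4c4=5.
Step 22. [r3c5∈{6}] r3c5 is down to just 6 ⇒ r3c5=6.
Step 23. [r6c5∈{5}] r6c5's peers cover all but 5, so r6c5=5.

Answer: 5 6 2 3 1 4 / 1 4 3 6 2 5 / 3 1 5 4 6 2 / 4 2 6 5 3 1 / 6 5 1 2 4 3 / 2 3 4 1 5 6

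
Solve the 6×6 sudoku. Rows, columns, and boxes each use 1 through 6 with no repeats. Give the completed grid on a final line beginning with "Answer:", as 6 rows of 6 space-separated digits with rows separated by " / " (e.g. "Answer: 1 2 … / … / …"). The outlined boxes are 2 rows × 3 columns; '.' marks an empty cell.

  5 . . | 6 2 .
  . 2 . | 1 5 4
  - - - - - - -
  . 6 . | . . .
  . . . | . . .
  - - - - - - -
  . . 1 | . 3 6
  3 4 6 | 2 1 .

Step 1. [r3c5∈{4}] only 4 remains possible at r3c5 ⇒ r3c5=4.
Step 2. [r1c6∈{3}] r1c6's peers cover all but 3, so r1c6=3.
Step 3. [r4c2∈{1,3,5}] in col 2, 3 fits only at r4c2 ⇒ r4c2=3.
Step 4. [r4c4∈{5}] nothing but 5 survives at r4c4 ⇒ r4c4=5.
Step 5. [r4c1∈{1,2,4}] across col 1, 4 lands solely at r4c1, so r4c1=4.
Step 6. [r4c3∈{2}] r4c3 is down to just 2, so r4c3=2.
Step 7. [r3c1∈{1}] r3c1 has the single candidate 1. So r3c1=1.
Step 8. [r4c6∈{1}] nothing but 1 survives at r4c6. So r4c6=1.
Step 9. [r3c4∈{3}] r3c4's peers cover all but 3. So r3c4=3.
Step 10. [r4c5∈{6}] only 6 remains possible at r4c5. So r4c5=6.
Step 11. [r6c6∈{5}] nothing but 5 survives at r6c6, so r6c6=5.
Step 12. [r2c3∈{3}] only 3 remains possible at r2c3 ⇒ r2c3=3.
Step 13. [r1c3∈{4}] only 4 remains possible at r1c3. So r1c3=4.
Step 14. [r5c2∈{5}] r5c2's peers cover all but 5. So r5c2=5.
Step 15. [r5c4∈{4}] only 4 remains possible at r5c4 ⇒ r5c4=4.
Step 16. [r5c1∈{2}] r5c1's peers cover all but 2, so r5c1=2.
Step 17. [r3c6∈{2}] r3c6 has the single candidate 2, so r3c6=2.
Step 18. [r1c2∈{1}] only 1 remains possible at r1c2. So r1c2=1.
Step 19. [r3c3∈{5}] r3c3 is down to just 5 ⇒ r3c3=5.
Step 20. [r2c1∈{6}] r2c1's peers cover all but 6, so r2c1=6.

Answer: 5 1 4 6 2 3 / 6 2 3 1 5 4 / 1 6 5 3 4 2 / 4 3 2 5 6 1 / 2 5 1 4 3 6 / 3 4 6 2 1 5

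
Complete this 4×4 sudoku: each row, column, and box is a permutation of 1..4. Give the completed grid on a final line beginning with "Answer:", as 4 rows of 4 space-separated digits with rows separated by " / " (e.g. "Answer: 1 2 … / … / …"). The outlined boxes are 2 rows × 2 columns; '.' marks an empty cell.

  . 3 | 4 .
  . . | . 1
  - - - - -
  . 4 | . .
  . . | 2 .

Step 1. [r3c1∈{1,2,3}] r3c1 is the only open cell in row 3 admitting 2, so r3c1=2.
Step 2. [r3c4∈{3}] r3c4 has the single candidate 3 ⇒ r3c4=3.
Step 3. [r4c2∈{1}] r4c2 has the single candidate 1. So r4c2=1.
Step 4. [r1c4∈{2}] r1c4 has the single candidate 2. So r1c4=2.
Step 5. [r1c1∈{1}] r1c1 has the single candidate 1. So r1c1=1.
Step 6. [r4c1∈{3}] r4c1's peers cover all but 3, so r4c1=3.
Step 7. [r2c2∈{2}] only 2 remains possible at r2c2 ⇒ r2c2=2.
Step 8. [r3c3∈{1}] r3c3 has the single candidate 1, so r3c3=1.
Step 9. [r4c4∈{4}] r4c4 is down to just 4, so r4c4=4.
Step 10. [r2c3∈{3}] nothing but 3 survives at r2c3 ⇒ r2c3=3.
Step 11. [r2c1∈{4}] r2c1's peers cover all but 4, so r2c1=4.

Answer: 1 3 4 2 / 4 2 3 1 / 2 4 1 3 / 3 1 2 4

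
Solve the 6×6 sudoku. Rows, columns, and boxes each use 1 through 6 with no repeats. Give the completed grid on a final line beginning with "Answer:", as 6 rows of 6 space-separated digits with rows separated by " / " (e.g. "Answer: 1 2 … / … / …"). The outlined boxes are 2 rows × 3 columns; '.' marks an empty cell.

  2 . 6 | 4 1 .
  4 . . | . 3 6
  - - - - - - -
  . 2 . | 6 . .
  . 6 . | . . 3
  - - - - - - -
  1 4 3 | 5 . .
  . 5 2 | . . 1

Step 1. [r4c1∈{5}] r4c1 is down to just 5. So r4c1=5.
Step 2. [r3c6∈{4,5}] col 6 places 4 nowhere but r3c6. So r3c6=4.
Step 3. [r4c5∈{2}] r4c5 is down to just 2. So r4c5=2.
Step 4. [r3c3∈{1}] only 1 remains possible at r3c3, so r3c3=1.
Step 5. [r6c5∈{4,6}] row 6 places 4 nowhere but r6c5. So r6c5=4.
Step 6. [r4c4∈{1}] r4c4's peers cover all but 1, so r4c4=1.
Step 7. [r2c3∈{5}] r2c3 is down to just 5, so r2c3=5.
Step 8. [r3c5∈{5}] r3c5's peers cover all but 5 ⇒ r3c5=5.
Step 9. [r1c6∈{5}] only 5 remains possible at r1c6. So r1c6=5.
Step 10. [r5c6∈{2}] only 2 remains possible at r5c6, so r5c6=2.
Step 11. [r2c2∈{1}] r2c2's peers cover all but 1, so r2c2=1.
Step 12. [r6c4∈{3}] nothing but 3 survives at r6c4 ⇒ r6c4=3.
Step 13. [r3c1∈{3}] r3c1 is down to just 3. So r3c1=3.
Step 14. [r4c3∈{4}] r4c3 is down to just 4 ⇒ r4c3=4.
Step 15. [r6c1∈{6}] r6c1 has the single candidate 6. So r6c1=6.
Step 16. [r5c5∈{6}] nothing but 6 survives at r5c5. So r5c5=6.
Step 17. [r2c4∈{2}] r2c4 is down to just 2 ⇒ r2c4=2.
Step 18. [r1c2∈{3}] r1c2's peers cover all but 3. So r1c2=3.

Answer: 2 3 6 4 1 5 / 4 1 5 2 3 6 / 3 2 1 6 5 4 / 5 6 4 1 2 3 / 1 4 3 5 6 2 / 6 5 2 3 4 1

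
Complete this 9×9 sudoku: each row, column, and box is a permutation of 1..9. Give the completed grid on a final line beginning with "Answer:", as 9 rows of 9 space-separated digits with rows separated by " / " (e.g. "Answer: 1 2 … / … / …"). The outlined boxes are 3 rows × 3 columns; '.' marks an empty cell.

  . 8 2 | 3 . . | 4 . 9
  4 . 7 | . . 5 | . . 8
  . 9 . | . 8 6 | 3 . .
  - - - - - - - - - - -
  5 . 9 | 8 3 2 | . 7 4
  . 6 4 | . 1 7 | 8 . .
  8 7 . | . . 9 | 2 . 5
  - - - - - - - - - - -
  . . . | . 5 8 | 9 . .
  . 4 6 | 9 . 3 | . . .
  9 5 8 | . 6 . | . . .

Step 1. [r3c1∈{1}] r3c1's peers cover all but 1. So r3c1=1.
Step 2. [r7c2∈{1,2,3}] 2 has one home in col 2: r7c2, so r7c2=2.
Step 3. [r3c9∈{2,7}] across box 3, 7 lands solely at r3c9. So r3c9=7.
Step 4. [r7c3∈{1,3}] r7c3 is the only open cell in box 7 admitting 1. So r7c3=1.
Step 5. [r6c8∈{1,3,6}] across row 6, 1 lands solely at r6c8. So r6c8=1.
Step 6. [r3c4∈{2,4}] row 3 places 4 nowhere but r3c4. So r3c4=4.
Step 7. [r7c1∈{3,7}] 3 has one home in box 7: r7c1 ⇒ r7c1=3.
Step 8. [r3c8∈{2,5}] r3c8 is the only open cell in row 3 admitting 2 ⇒ r3c8=2.
Step 9. [r2c7∈{1,6}] box 3 places 1 nowhere but r2c7, so r2c7=1.
Step 10. [r9c4∈{1,2,7}] in col 4, 1 fits only at r9c4, so r9c4=1.
Step 11. [r8c5∈{2,7}] in box 8, 2 fits only at r8c5. So r8c5=2.
Step 12. [r5c9∈{3}] only 3 remains possible at r5c9 ⇒ r5c9=3.
Step 13. [r8c7∈{5,7}] in col 7, 5 fits only at r8c7. So r8c7=5.
Step 14. [r7c8∈{4,6}] across row 7, 4 lands solely at r7c8 ⇒ r7c8=4.
Step 15. [r2c8∈{6}] r2c8 has the single candidate 6, so r2c8=6.
Step 16. [r1c6∈{1}] only 1 remains possible at r1c6. So r1c6=1.
Step 17. [r6c3∈{3}] r6c3's peers cover all but 3, so r6c3=3.
Step 18. [r2c5∈{9}] only 9 remains possible at r2c5, so r2c5=9.
Step 19. [r1c1∈{6}] r1c1 is down to just 6. So r1c1=6.
Step 20. [r9c8∈{3}] r9c8 has the single candidate 3. So r9c8=3.
Step 21. [r5c1∈{2}] r5c1 is down to just 2 ⇒ r5c1=2.
Step 22. [r9c6∈{4}] only 4 remains possible at r9c6. So r9c6=4.
Step 23. [r6c4∈{6}] only 6 remains possible at r6c4 ⇒ r6c4=6.
Step 24. [r4c2∈{1}] r4c2's peers cover all but 1 ⇒ r4c2=1.
Step 25. [r8c1∈{7}] nothing but 7 survives at r8c1. So r8c1=7.
Step 26. [r7c9∈{6}] r7c9's peers cover all but 6 ⇒ r7c9=6.
Step 27. [r9c7∈{7}] r9c7's peers cover all but 7, so r9c7=7.
Step 28. [r9c9∈{2}] r9c9's peers cover all but 2 ⇒ r9c9=2.
Step 29. [r8c8∈{8}] r8c8 has the single candidate 8. So r8c8=8.
Step 30. [r4c7∈{6}] nothing but 6 survives at r4c7, so r4c7=6.
Step 31. [r1c5∈{7}] r1c5 is down to just 7 ⇒ r1c5=7.
Step 32. [r7c4∈{7}] nothing but 7 survives at r7c4, so r7c4=7.
Step 33. [r2c4∈{2}] r2c4 has the single candidate 2 ⇒ r2c4=2.
Step 34. [r1c8∈{5}] only 5 remains possible at r1c8 ⇒ r1c8=5.
Step 35. [r5c4∈{5}] r5c4 is down to just 5 ⇒ r5c4=5.
Step 36. [r6c5∈{4}] r6c5 has the single candidate 4 ⇒ r6c5=4.
Step 37. [r5c8∈{9}] r5c8 is down to just 9 ⇒ r5c8=9.
Step 38. [r8c9∈{1}] r8c9 is down to just 1 ⇒ r8c9=1.
Step 39. [r3c3∈{5}] r3c3 has the single candidate 5, so r3c3=5.
Step 40. [r2c2∈{3}] r2c2 is down to just 3. So r2c2=3.

Answer: 6 8 2 3 7 1 4 5 9 / 4 3 7 2 9 5 1 6 8 / 1 9 5 4 8 6 3 2 7 / 5 1 9 8 3 2 6 7 4 / 2 6 4 5 1 7 8 9 3 / 8 7 3 6 4 9 2 1 5 / 3 2 1 7 5 8 9 4 6 / 7 4 6 9 2 3 5 8 1 / 9 5 8 1 6 4 7 3 2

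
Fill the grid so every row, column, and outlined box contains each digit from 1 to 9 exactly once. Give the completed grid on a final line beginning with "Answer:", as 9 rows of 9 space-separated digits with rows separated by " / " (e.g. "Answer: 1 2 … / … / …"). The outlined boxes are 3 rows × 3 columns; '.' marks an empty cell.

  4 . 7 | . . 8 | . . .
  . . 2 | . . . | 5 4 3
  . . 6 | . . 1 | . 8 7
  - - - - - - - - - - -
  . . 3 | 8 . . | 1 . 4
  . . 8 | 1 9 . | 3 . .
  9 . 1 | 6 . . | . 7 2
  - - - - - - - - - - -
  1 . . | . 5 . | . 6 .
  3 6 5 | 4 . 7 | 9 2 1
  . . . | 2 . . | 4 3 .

Step 1. [r7c2∈{2,4,7,8,9}] in row 7, 2 fits only at r7c2, so r7c2=2.
Step 2. [r5c8∈{5}] only 5 remains possible at r5c8, so r5c8=5.
Step 3. [r4c5∈{2,7}] box 5 places 7 nowhere but r4c5. So r4c5=7.
Step 4. [r4c2∈{5}] nothing but 5 survives at r4c2 ⇒ r4c2=5.
Step 5. [r1c9∈{6,9}] across col 9, 9 lands solely at r1c9, so r1c9=9.
Step 6. [r2c2∈{1,8,9}] 1 has one home in row 2: r2c2 ⇒ r2c2=1.
Step 7. [r9c2∈{7,8,9}] 8 has one home in col 2: r9c2 ⇒ r9c2=8.
Step 8. [r3c5∈{2,3,4}] across row 3, 4 lands solely at r3c5 ⇒ r3c5=4.
Step 9. [r2c5∈{6}] r2c5 is down to just 6. So r2c5=6.
Step 10. [r2c6∈{9}] only 9 remains possible at r2c6 ⇒ r2c6=9.
Step 11. [r1c2∈{3}] only 3 remains possible at r1c2, so r1c2=3.
Step 12. [r6c2∈{4}] nothing but 4 survives at r6c2, so r6c2=4.
Step 13. [r7c6∈{3}] nothing but 3 survives at r7c6, so r7c6=3.
Step 14. [r4c1∈{2,6}] in row 4, 6 fits only at r4c1, so r4c1=6.
Step 15. [r5c1∈{2,7}] across col 1, 2 lands solely at r5c1. So r5c1=2.
Step 16. [r1c5∈{2}] nothing but 2 survives at r1c5. So r1c5=2.
Step 17. [r7c7∈{7,8}] 7 has one home in row 7: r7c7 ⇒ r7c7=7.
Step 18. [r3c1∈{5}] only 5 remains possible at r3c1, so r3c1=5.
Step 19. [r9c3∈{9}] r9c3's peers cover all but 9, so r9c3=9.
Step 20. [r9c5∈{1}] r9c5 has the single candidate 1, so r9c5=1.
Step 21. [r2c4∈{7}] r2c4's peers cover all but 7 ⇒ r2c4=7.
Step 22. [r9c9∈{5}] only 5 remains possible at r9c9 ⇒ r9c9=5.
Step 23. [r8c5∈{8}] r8c5 is down to just 8 ⇒ r8c5=8.
Step 24. [r4c8∈{9}] only 9 remains possible at r4c8, so r4c8=9.
Step 25. [r6c6∈{5}] only 5 remains possible at r6c6 ⇒ r6c6=5.
Step 26. [r6c7∈{8}] only 8 remains possible at r6c7, so r6c7=8.
Step 27. [r7c9∈{8}] r7c9 has the single candidate 8 ⇒ r7c9=8.
Step 28. [r3c4∈{3}] nothing but 3 survives at r3c4, so r3c4=3.
Step 29. [r7c3∈{4}] r7c3 has the single candidate 4, so r7c3=4.
Step 30. [r9c1∈{7}] only 7 remains possible at r9c1 ⇒ r9c1=7.
Step 31. [r9c6∈{6}] r9c6 has the single candidate 6, so r9c6=6.
Step 32. [r3c2∈{9}] r3c2 is down to just 9 ⇒ r3c2=9.
Step 33. [r5c6∈{4}] nothing but 4 survives at r5c6. So r5c6=4.
Step 34. [r2c1∈{8}] r2c1 has the single candidate 8. So r2c1=8.
Step 35. [r6c5∈{3}] r6c5's peers cover all but 3. So r6c5=3.
Step 36. [r1c7∈{6}] r1c7 is down to just 6 ⇒ r1c7=6.
Step 37. [r5c2∈{7}] nothing but 7 survives at r5c2. So r5c2=7.
Step 38. [r1c4∈{5}] nothing but 5 survives at r1c4. So r1c4=5.
Step 39. [r5c9∈{6}] r5c9 is down to just 6 ⇒ r5c9=6.
Step 40. [r7c4∈{9}] only 9 remains possible at r7c4. So r7c4=9.
Step 41. [r1c8∈{1}] r1c8's peers cover all but 1. So r1c8=1.
Step 42. [r3c7∈{2}] only 2 remains possible at r3c7, so r3c7=2.
Step 43. [r4c6∈{2}] r4c6's peers cover all but 2, so r4c6=2.

Answer: 4 3 7 5 2 8 6 1 9 / 8 1 2 7 6 9 5 4 3 / 5 9 6 3 4 1 2 8 7 / 6 5 3 8 7 2 1 9 4 / 2 7 8 1 9 4 3 5 6 / 9 4 1 6 3 5 8 7 2 / 1 2 4 9 5 3 7 6 8 / 3 6 5 4 8 7 9 2 1 / 7 8 9 2 1 6 4 3 5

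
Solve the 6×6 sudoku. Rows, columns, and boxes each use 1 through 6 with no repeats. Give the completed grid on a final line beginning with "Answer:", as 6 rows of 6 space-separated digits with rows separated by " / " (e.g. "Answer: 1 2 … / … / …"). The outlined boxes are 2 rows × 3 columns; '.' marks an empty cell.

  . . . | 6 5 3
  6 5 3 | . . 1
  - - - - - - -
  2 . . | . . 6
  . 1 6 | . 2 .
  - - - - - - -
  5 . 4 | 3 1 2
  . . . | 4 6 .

Step 1. [r4c6∈{4,5}] in col 6, 4 fits only at r4c6. So r4c6=4.
Step 2. [r1c1∈{1,4}] across col 1, 4 lands solely at r1c1. So r1c1=4.
Step 3. [r4c1∈{3}] nothing but 3 survives at r4c1, so r4c1=3.
Step 4. [r1c2∈{2}] r1c2 has the single candidate 2. So r1c2=2.
Step 5. [r6c3∈{1,2}] r6c3 is the only open cell in row 6 admitting 2 ⇒ r6c3=2.
Step 6. [r4c4∈{5}] only 5 remains possible at r4c4, so r4c4=5.
Step 7. [r3c3∈{5}] r3c3 has the single candidate 5. So r3c3=5.
Step 8. [r3c4∈{1}] r3c4's peers cover all but 1. So r3c4=1.
Step 9. [r2c5∈{4}] nothing but 4 survives at r2c5. So r2c5=4.
Step 10. [r3c2∈{4}] r3c2 is down to just 4 ⇒ r3c2=4.
Step 11. [r1c3∈{1}] only 1 remains possible at r1c3, so r1c3=1.
Step 12. [r6c6∈{5}] r6c6's peers cover all but 5, so r6c6=5.
Step 13. [r6c1∈{1}] r6c1 has the single candidate 1 ⇒ r6c1=1.
Step 14. [r2c4∈{2}] nothing but 2 survives at r2c4. So r2c4=2.
Step 15. [r3c5∈{3}] r3c5 is down to just 3. So r3c5=3.
Step 16. [r6c2∈{3}] r6c2 is down to just 3, so r6c2=3.
Step 17. [r5c2∈{6}] r5c2 has the single candidate 6. So r5c2=6.

Answer: 4 2 1 6 5 3 / 6 5 3 2 4 1 / 2 4 5 1 3 6 / 3 1 6 5 2 4 / 5 6 4 3 1 2 / 1 3 2 4 6 5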